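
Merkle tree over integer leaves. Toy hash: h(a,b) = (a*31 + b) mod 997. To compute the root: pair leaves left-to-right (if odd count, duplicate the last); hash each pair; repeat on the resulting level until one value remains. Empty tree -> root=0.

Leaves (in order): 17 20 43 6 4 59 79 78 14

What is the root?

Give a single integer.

L0: [17, 20, 43, 6, 4, 59, 79, 78, 14]
L1: h(17,20)=(17*31+20)%997=547 h(43,6)=(43*31+6)%997=342 h(4,59)=(4*31+59)%997=183 h(79,78)=(79*31+78)%997=533 h(14,14)=(14*31+14)%997=448 -> [547, 342, 183, 533, 448]
L2: h(547,342)=(547*31+342)%997=350 h(183,533)=(183*31+533)%997=224 h(448,448)=(448*31+448)%997=378 -> [350, 224, 378]
L3: h(350,224)=(350*31+224)%997=107 h(378,378)=(378*31+378)%997=132 -> [107, 132]
L4: h(107,132)=(107*31+132)%997=458 -> [458]

Answer: 458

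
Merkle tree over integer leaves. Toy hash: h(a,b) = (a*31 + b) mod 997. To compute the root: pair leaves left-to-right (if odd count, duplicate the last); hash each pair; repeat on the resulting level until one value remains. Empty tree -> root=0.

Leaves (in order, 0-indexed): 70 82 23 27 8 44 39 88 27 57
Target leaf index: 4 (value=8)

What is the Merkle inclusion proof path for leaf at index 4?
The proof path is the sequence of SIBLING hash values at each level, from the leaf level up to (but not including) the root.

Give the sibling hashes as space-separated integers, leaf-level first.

Answer: 44 300 762 210

Derivation:
L0 (leaves): [70, 82, 23, 27, 8, 44, 39, 88, 27, 57], target index=4
L1: h(70,82)=(70*31+82)%997=258 [pair 0] h(23,27)=(23*31+27)%997=740 [pair 1] h(8,44)=(8*31+44)%997=292 [pair 2] h(39,88)=(39*31+88)%997=300 [pair 3] h(27,57)=(27*31+57)%997=894 [pair 4] -> [258, 740, 292, 300, 894]
  Sibling for proof at L0: 44
L2: h(258,740)=(258*31+740)%997=762 [pair 0] h(292,300)=(292*31+300)%997=379 [pair 1] h(894,894)=(894*31+894)%997=692 [pair 2] -> [762, 379, 692]
  Sibling for proof at L1: 300
L3: h(762,379)=(762*31+379)%997=73 [pair 0] h(692,692)=(692*31+692)%997=210 [pair 1] -> [73, 210]
  Sibling for proof at L2: 762
L4: h(73,210)=(73*31+210)%997=479 [pair 0] -> [479]
  Sibling for proof at L3: 210
Root: 479
Proof path (sibling hashes from leaf to root): [44, 300, 762, 210]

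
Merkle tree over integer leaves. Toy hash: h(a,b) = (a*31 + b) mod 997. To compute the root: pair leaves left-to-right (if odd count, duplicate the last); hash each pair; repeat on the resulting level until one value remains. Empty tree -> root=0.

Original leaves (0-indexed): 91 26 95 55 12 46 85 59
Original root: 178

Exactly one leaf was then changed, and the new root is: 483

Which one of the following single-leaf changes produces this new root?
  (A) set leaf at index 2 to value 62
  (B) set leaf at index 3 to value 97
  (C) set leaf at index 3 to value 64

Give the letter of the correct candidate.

Answer: B

Derivation:
Original leaves: [91, 26, 95, 55, 12, 46, 85, 59]
Target new root: 483
Try each candidate change and compute the resulting root:
Candidate A: set leaf[2] = 62 -> leaves = [91, 26, 62, 55, 12, 46, 85, 59]
  L0: [91, 26, 62, 55, 12, 46, 85, 59]
  L1: h(91,26)=(91*31+26)%997=853 h(62,55)=(62*31+55)%997=980 h(12,46)=(12*31+46)%997=418 h(85,59)=(85*31+59)%997=700 -> [853, 980, 418, 700]
  L2: h(853,980)=(853*31+980)%997=504 h(418,700)=(418*31+700)%997=697 -> [504, 697]
  L3: h(504,697)=(504*31+697)%997=369 -> [369]
  root = 369 != target 483
Candidate B: set leaf[3] = 97 -> leaves = [91, 26, 95, 97, 12, 46, 85, 59]
  L0: [91, 26, 95, 97, 12, 46, 85, 59]
  L1: h(91,26)=(91*31+26)%997=853 h(95,97)=(95*31+97)%997=51 h(12,46)=(12*31+46)%997=418 h(85,59)=(85*31+59)%997=700 -> [853, 51, 418, 700]
  L2: h(853,51)=(853*31+51)%997=572 h(418,700)=(418*31+700)%997=697 -> [572, 697]
  L3: h(572,697)=(572*31+697)%997=483 -> [483]
  root = 483 == target 483  ** MATCH **
Candidate C: set leaf[3] = 64 -> leaves = [91, 26, 95, 64, 12, 46, 85, 59]
  L0: [91, 26, 95, 64, 12, 46, 85, 59]
  L1: h(91,26)=(91*31+26)%997=853 h(95,64)=(95*31+64)%997=18 h(12,46)=(12*31+46)%997=418 h(85,59)=(85*31+59)%997=700 -> [853, 18, 418, 700]
  L2: h(853,18)=(853*31+18)%997=539 h(418,700)=(418*31+700)%997=697 -> [539, 697]
  L3: h(539,697)=(539*31+697)%997=457 -> [457]
  root = 457 != target 483
Candidate B produces the target root.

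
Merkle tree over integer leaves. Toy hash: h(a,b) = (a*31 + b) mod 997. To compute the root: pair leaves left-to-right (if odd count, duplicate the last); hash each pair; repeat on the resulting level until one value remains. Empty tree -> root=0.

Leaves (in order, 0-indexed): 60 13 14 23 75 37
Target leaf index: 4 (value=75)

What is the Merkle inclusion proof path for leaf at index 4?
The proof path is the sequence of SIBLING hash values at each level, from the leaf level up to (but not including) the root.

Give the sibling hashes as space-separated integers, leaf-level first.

Answer: 37 368 694

Derivation:
L0 (leaves): [60, 13, 14, 23, 75, 37], target index=4
L1: h(60,13)=(60*31+13)%997=876 [pair 0] h(14,23)=(14*31+23)%997=457 [pair 1] h(75,37)=(75*31+37)%997=368 [pair 2] -> [876, 457, 368]
  Sibling for proof at L0: 37
L2: h(876,457)=(876*31+457)%997=694 [pair 0] h(368,368)=(368*31+368)%997=809 [pair 1] -> [694, 809]
  Sibling for proof at L1: 368
L3: h(694,809)=(694*31+809)%997=389 [pair 0] -> [389]
  Sibling for proof at L2: 694
Root: 389
Proof path (sibling hashes from leaf to root): [37, 368, 694]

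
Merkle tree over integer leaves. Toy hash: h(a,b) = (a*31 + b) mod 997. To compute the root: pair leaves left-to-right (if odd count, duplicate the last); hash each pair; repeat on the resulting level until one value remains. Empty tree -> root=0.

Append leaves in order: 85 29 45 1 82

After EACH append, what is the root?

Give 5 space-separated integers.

After append 85 (leaves=[85]):
  L0: [85]
  root=85
After append 29 (leaves=[85, 29]):
  L0: [85, 29]
  L1: h(85,29)=(85*31+29)%997=670 -> [670]
  root=670
After append 45 (leaves=[85, 29, 45]):
  L0: [85, 29, 45]
  L1: h(85,29)=(85*31+29)%997=670 h(45,45)=(45*31+45)%997=443 -> [670, 443]
  L2: h(670,443)=(670*31+443)%997=276 -> [276]
  root=276
After append 1 (leaves=[85, 29, 45, 1]):
  L0: [85, 29, 45, 1]
  L1: h(85,29)=(85*31+29)%997=670 h(45,1)=(45*31+1)%997=399 -> [670, 399]
  L2: h(670,399)=(670*31+399)%997=232 -> [232]
  root=232
After append 82 (leaves=[85, 29, 45, 1, 82]):
  L0: [85, 29, 45, 1, 82]
  L1: h(85,29)=(85*31+29)%997=670 h(45,1)=(45*31+1)%997=399 h(82,82)=(82*31+82)%997=630 -> [670, 399, 630]
  L2: h(670,399)=(670*31+399)%997=232 h(630,630)=(630*31+630)%997=220 -> [232, 220]
  L3: h(232,220)=(232*31+220)%997=433 -> [433]
  root=433

Answer: 85 670 276 232 433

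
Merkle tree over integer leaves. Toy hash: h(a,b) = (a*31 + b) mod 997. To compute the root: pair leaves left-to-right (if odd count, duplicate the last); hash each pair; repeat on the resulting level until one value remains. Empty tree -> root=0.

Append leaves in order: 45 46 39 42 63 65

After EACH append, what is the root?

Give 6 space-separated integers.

After append 45 (leaves=[45]):
  L0: [45]
  root=45
After append 46 (leaves=[45, 46]):
  L0: [45, 46]
  L1: h(45,46)=(45*31+46)%997=444 -> [444]
  root=444
After append 39 (leaves=[45, 46, 39]):
  L0: [45, 46, 39]
  L1: h(45,46)=(45*31+46)%997=444 h(39,39)=(39*31+39)%997=251 -> [444, 251]
  L2: h(444,251)=(444*31+251)%997=57 -> [57]
  root=57
After append 42 (leaves=[45, 46, 39, 42]):
  L0: [45, 46, 39, 42]
  L1: h(45,46)=(45*31+46)%997=444 h(39,42)=(39*31+42)%997=254 -> [444, 254]
  L2: h(444,254)=(444*31+254)%997=60 -> [60]
  root=60
After append 63 (leaves=[45, 46, 39, 42, 63]):
  L0: [45, 46, 39, 42, 63]
  L1: h(45,46)=(45*31+46)%997=444 h(39,42)=(39*31+42)%997=254 h(63,63)=(63*31+63)%997=22 -> [444, 254, 22]
  L2: h(444,254)=(444*31+254)%997=60 h(22,22)=(22*31+22)%997=704 -> [60, 704]
  L3: h(60,704)=(60*31+704)%997=570 -> [570]
  root=570
After append 65 (leaves=[45, 46, 39, 42, 63, 65]):
  L0: [45, 46, 39, 42, 63, 65]
  L1: h(45,46)=(45*31+46)%997=444 h(39,42)=(39*31+42)%997=254 h(63,65)=(63*31+65)%997=24 -> [444, 254, 24]
  L2: h(444,254)=(444*31+254)%997=60 h(24,24)=(24*31+24)%997=768 -> [60, 768]
  L3: h(60,768)=(60*31+768)%997=634 -> [634]
  root=634

Answer: 45 444 57 60 570 634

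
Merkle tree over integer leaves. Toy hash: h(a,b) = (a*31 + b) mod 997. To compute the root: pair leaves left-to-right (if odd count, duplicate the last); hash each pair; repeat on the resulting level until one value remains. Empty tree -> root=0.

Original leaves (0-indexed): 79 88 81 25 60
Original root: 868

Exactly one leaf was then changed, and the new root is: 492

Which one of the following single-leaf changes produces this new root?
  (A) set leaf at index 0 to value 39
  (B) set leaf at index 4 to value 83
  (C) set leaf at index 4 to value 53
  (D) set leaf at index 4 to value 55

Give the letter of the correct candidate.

Original leaves: [79, 88, 81, 25, 60]
Target new root: 492
Try each candidate change and compute the resulting root:
Candidate A: set leaf[0] = 39 -> leaves = [39, 88, 81, 25, 60]
  L0: [39, 88, 81, 25, 60]
  L1: h(39,88)=(39*31+88)%997=300 h(81,25)=(81*31+25)%997=542 h(60,60)=(60*31+60)%997=923 -> [300, 542, 923]
  L2: h(300,542)=(300*31+542)%997=869 h(923,923)=(923*31+923)%997=623 -> [869, 623]
  L3: h(869,623)=(869*31+623)%997=643 -> [643]
  root = 643 != target 492
Candidate B: set leaf[4] = 83 -> leaves = [79, 88, 81, 25, 83]
  L0: [79, 88, 81, 25, 83]
  L1: h(79,88)=(79*31+88)%997=543 h(81,25)=(81*31+25)%997=542 h(83,83)=(83*31+83)%997=662 -> [543, 542, 662]
  L2: h(543,542)=(543*31+542)%997=426 h(662,662)=(662*31+662)%997=247 -> [426, 247]
  L3: h(426,247)=(426*31+247)%997=492 -> [492]
  root = 492 == target 492  ** MATCH **
Candidate C: set leaf[4] = 53 -> leaves = [79, 88, 81, 25, 53]
  L0: [79, 88, 81, 25, 53]
  L1: h(79,88)=(79*31+88)%997=543 h(81,25)=(81*31+25)%997=542 h(53,53)=(53*31+53)%997=699 -> [543, 542, 699]
  L2: h(543,542)=(543*31+542)%997=426 h(699,699)=(699*31+699)%997=434 -> [426, 434]
  L3: h(426,434)=(426*31+434)%997=679 -> [679]
  root = 679 != target 492
Candidate D: set leaf[4] = 55 -> leaves = [79, 88, 81, 25, 55]
  L0: [79, 88, 81, 25, 55]
  L1: h(79,88)=(79*31+88)%997=543 h(81,25)=(81*31+25)%997=542 h(55,55)=(55*31+55)%997=763 -> [543, 542, 763]
  L2: h(543,542)=(543*31+542)%997=426 h(763,763)=(763*31+763)%997=488 -> [426, 488]
  L3: h(426,488)=(426*31+488)%997=733 -> [733]
  root = 733 != target 492
Candidate B produces the target root.

Answer: B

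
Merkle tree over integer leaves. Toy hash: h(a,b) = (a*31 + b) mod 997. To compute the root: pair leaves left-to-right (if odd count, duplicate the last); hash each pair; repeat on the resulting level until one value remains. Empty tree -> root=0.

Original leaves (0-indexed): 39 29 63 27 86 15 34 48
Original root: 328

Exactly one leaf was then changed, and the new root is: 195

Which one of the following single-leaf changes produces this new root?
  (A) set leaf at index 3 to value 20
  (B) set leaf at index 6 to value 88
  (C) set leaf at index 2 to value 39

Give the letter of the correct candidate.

Answer: C

Derivation:
Original leaves: [39, 29, 63, 27, 86, 15, 34, 48]
Target new root: 195
Try each candidate change and compute the resulting root:
Candidate A: set leaf[3] = 20 -> leaves = [39, 29, 63, 20, 86, 15, 34, 48]
  L0: [39, 29, 63, 20, 86, 15, 34, 48]
  L1: h(39,29)=(39*31+29)%997=241 h(63,20)=(63*31+20)%997=976 h(86,15)=(86*31+15)%997=687 h(34,48)=(34*31+48)%997=105 -> [241, 976, 687, 105]
  L2: h(241,976)=(241*31+976)%997=471 h(687,105)=(687*31+105)%997=465 -> [471, 465]
  L3: h(471,465)=(471*31+465)%997=111 -> [111]
  root = 111 != target 195
Candidate B: set leaf[6] = 88 -> leaves = [39, 29, 63, 27, 86, 15, 88, 48]
  L0: [39, 29, 63, 27, 86, 15, 88, 48]
  L1: h(39,29)=(39*31+29)%997=241 h(63,27)=(63*31+27)%997=983 h(86,15)=(86*31+15)%997=687 h(88,48)=(88*31+48)%997=782 -> [241, 983, 687, 782]
  L2: h(241,983)=(241*31+983)%997=478 h(687,782)=(687*31+782)%997=145 -> [478, 145]
  L3: h(478,145)=(478*31+145)%997=8 -> [8]
  root = 8 != target 195
Candidate C: set leaf[2] = 39 -> leaves = [39, 29, 39, 27, 86, 15, 34, 48]
  L0: [39, 29, 39, 27, 86, 15, 34, 48]
  L1: h(39,29)=(39*31+29)%997=241 h(39,27)=(39*31+27)%997=239 h(86,15)=(86*31+15)%997=687 h(34,48)=(34*31+48)%997=105 -> [241, 239, 687, 105]
  L2: h(241,239)=(241*31+239)%997=731 h(687,105)=(687*31+105)%997=465 -> [731, 465]
  L3: h(731,465)=(731*31+465)%997=195 -> [195]
  root = 195 == target 195  ** MATCH **
Candidate C produces the target root.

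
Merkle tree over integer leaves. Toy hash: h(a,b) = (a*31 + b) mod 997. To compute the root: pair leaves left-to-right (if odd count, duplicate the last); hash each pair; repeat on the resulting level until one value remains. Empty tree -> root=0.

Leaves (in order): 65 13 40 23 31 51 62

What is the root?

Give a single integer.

Answer: 498

Derivation:
L0: [65, 13, 40, 23, 31, 51, 62]
L1: h(65,13)=(65*31+13)%997=34 h(40,23)=(40*31+23)%997=266 h(31,51)=(31*31+51)%997=15 h(62,62)=(62*31+62)%997=987 -> [34, 266, 15, 987]
L2: h(34,266)=(34*31+266)%997=323 h(15,987)=(15*31+987)%997=455 -> [323, 455]
L3: h(323,455)=(323*31+455)%997=498 -> [498]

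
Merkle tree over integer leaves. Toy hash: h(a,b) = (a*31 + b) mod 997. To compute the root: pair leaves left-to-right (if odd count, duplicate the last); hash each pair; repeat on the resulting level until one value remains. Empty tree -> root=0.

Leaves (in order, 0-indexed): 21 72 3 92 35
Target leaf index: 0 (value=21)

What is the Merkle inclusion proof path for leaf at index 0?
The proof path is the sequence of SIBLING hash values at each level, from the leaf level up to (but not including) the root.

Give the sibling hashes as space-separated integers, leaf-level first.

L0 (leaves): [21, 72, 3, 92, 35], target index=0
L1: h(21,72)=(21*31+72)%997=723 [pair 0] h(3,92)=(3*31+92)%997=185 [pair 1] h(35,35)=(35*31+35)%997=123 [pair 2] -> [723, 185, 123]
  Sibling for proof at L0: 72
L2: h(723,185)=(723*31+185)%997=664 [pair 0] h(123,123)=(123*31+123)%997=945 [pair 1] -> [664, 945]
  Sibling for proof at L1: 185
L3: h(664,945)=(664*31+945)%997=592 [pair 0] -> [592]
  Sibling for proof at L2: 945
Root: 592
Proof path (sibling hashes from leaf to root): [72, 185, 945]

Answer: 72 185 945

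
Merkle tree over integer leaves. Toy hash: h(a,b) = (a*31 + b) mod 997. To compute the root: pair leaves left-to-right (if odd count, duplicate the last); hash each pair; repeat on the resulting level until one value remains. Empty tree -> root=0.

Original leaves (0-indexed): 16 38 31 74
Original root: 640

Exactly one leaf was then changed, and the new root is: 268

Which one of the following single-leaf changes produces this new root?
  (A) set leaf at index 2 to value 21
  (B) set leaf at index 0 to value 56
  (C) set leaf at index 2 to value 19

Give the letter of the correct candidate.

Answer: C

Derivation:
Original leaves: [16, 38, 31, 74]
Target new root: 268
Try each candidate change and compute the resulting root:
Candidate A: set leaf[2] = 21 -> leaves = [16, 38, 21, 74]
  L0: [16, 38, 21, 74]
  L1: h(16,38)=(16*31+38)%997=534 h(21,74)=(21*31+74)%997=725 -> [534, 725]
  L2: h(534,725)=(534*31+725)%997=330 -> [330]
  root = 330 != target 268
Candidate B: set leaf[0] = 56 -> leaves = [56, 38, 31, 74]
  L0: [56, 38, 31, 74]
  L1: h(56,38)=(56*31+38)%997=777 h(31,74)=(31*31+74)%997=38 -> [777, 38]
  L2: h(777,38)=(777*31+38)%997=197 -> [197]
  root = 197 != target 268
Candidate C: set leaf[2] = 19 -> leaves = [16, 38, 19, 74]
  L0: [16, 38, 19, 74]
  L1: h(16,38)=(16*31+38)%997=534 h(19,74)=(19*31+74)%997=663 -> [534, 663]
  L2: h(534,663)=(534*31+663)%997=268 -> [268]
  root = 268 == target 268  ** MATCH **
Candidate C produces the target root.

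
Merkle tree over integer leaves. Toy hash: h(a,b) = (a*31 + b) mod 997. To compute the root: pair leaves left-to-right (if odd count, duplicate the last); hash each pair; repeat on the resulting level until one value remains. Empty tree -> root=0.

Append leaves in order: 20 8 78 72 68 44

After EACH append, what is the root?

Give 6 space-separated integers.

After append 20 (leaves=[20]):
  L0: [20]
  root=20
After append 8 (leaves=[20, 8]):
  L0: [20, 8]
  L1: h(20,8)=(20*31+8)%997=628 -> [628]
  root=628
After append 78 (leaves=[20, 8, 78]):
  L0: [20, 8, 78]
  L1: h(20,8)=(20*31+8)%997=628 h(78,78)=(78*31+78)%997=502 -> [628, 502]
  L2: h(628,502)=(628*31+502)%997=30 -> [30]
  root=30
After append 72 (leaves=[20, 8, 78, 72]):
  L0: [20, 8, 78, 72]
  L1: h(20,8)=(20*31+8)%997=628 h(78,72)=(78*31+72)%997=496 -> [628, 496]
  L2: h(628,496)=(628*31+496)%997=24 -> [24]
  root=24
After append 68 (leaves=[20, 8, 78, 72, 68]):
  L0: [20, 8, 78, 72, 68]
  L1: h(20,8)=(20*31+8)%997=628 h(78,72)=(78*31+72)%997=496 h(68,68)=(68*31+68)%997=182 -> [628, 496, 182]
  L2: h(628,496)=(628*31+496)%997=24 h(182,182)=(182*31+182)%997=839 -> [24, 839]
  L3: h(24,839)=(24*31+839)%997=586 -> [586]
  root=586
After append 44 (leaves=[20, 8, 78, 72, 68, 44]):
  L0: [20, 8, 78, 72, 68, 44]
  L1: h(20,8)=(20*31+8)%997=628 h(78,72)=(78*31+72)%997=496 h(68,44)=(68*31+44)%997=158 -> [628, 496, 158]
  L2: h(628,496)=(628*31+496)%997=24 h(158,158)=(158*31+158)%997=71 -> [24, 71]
  L3: h(24,71)=(24*31+71)%997=815 -> [815]
  root=815

Answer: 20 628 30 24 586 815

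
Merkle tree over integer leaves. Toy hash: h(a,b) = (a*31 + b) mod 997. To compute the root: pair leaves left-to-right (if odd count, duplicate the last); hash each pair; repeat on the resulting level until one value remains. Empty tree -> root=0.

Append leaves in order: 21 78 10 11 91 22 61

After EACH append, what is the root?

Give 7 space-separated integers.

After append 21 (leaves=[21]):
  L0: [21]
  root=21
After append 78 (leaves=[21, 78]):
  L0: [21, 78]
  L1: h(21,78)=(21*31+78)%997=729 -> [729]
  root=729
After append 10 (leaves=[21, 78, 10]):
  L0: [21, 78, 10]
  L1: h(21,78)=(21*31+78)%997=729 h(10,10)=(10*31+10)%997=320 -> [729, 320]
  L2: h(729,320)=(729*31+320)%997=985 -> [985]
  root=985
After append 11 (leaves=[21, 78, 10, 11]):
  L0: [21, 78, 10, 11]
  L1: h(21,78)=(21*31+78)%997=729 h(10,11)=(10*31+11)%997=321 -> [729, 321]
  L2: h(729,321)=(729*31+321)%997=986 -> [986]
  root=986
After append 91 (leaves=[21, 78, 10, 11, 91]):
  L0: [21, 78, 10, 11, 91]
  L1: h(21,78)=(21*31+78)%997=729 h(10,11)=(10*31+11)%997=321 h(91,91)=(91*31+91)%997=918 -> [729, 321, 918]
  L2: h(729,321)=(729*31+321)%997=986 h(918,918)=(918*31+918)%997=463 -> [986, 463]
  L3: h(986,463)=(986*31+463)%997=122 -> [122]
  root=122
After append 22 (leaves=[21, 78, 10, 11, 91, 22]):
  L0: [21, 78, 10, 11, 91, 22]
  L1: h(21,78)=(21*31+78)%997=729 h(10,11)=(10*31+11)%997=321 h(91,22)=(91*31+22)%997=849 -> [729, 321, 849]
  L2: h(729,321)=(729*31+321)%997=986 h(849,849)=(849*31+849)%997=249 -> [986, 249]
  L3: h(986,249)=(986*31+249)%997=905 -> [905]
  root=905
After append 61 (leaves=[21, 78, 10, 11, 91, 22, 61]):
  L0: [21, 78, 10, 11, 91, 22, 61]
  L1: h(21,78)=(21*31+78)%997=729 h(10,11)=(10*31+11)%997=321 h(91,22)=(91*31+22)%997=849 h(61,61)=(61*31+61)%997=955 -> [729, 321, 849, 955]
  L2: h(729,321)=(729*31+321)%997=986 h(849,955)=(849*31+955)%997=355 -> [986, 355]
  L3: h(986,355)=(986*31+355)%997=14 -> [14]
  root=14

Answer: 21 729 985 986 122 905 14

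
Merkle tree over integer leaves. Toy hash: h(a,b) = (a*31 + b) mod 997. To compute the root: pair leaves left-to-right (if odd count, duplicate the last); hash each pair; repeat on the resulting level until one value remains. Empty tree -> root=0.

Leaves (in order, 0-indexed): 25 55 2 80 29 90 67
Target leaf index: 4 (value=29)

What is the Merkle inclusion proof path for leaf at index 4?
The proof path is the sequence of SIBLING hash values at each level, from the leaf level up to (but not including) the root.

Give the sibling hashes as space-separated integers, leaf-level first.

Answer: 90 150 947

Derivation:
L0 (leaves): [25, 55, 2, 80, 29, 90, 67], target index=4
L1: h(25,55)=(25*31+55)%997=830 [pair 0] h(2,80)=(2*31+80)%997=142 [pair 1] h(29,90)=(29*31+90)%997=989 [pair 2] h(67,67)=(67*31+67)%997=150 [pair 3] -> [830, 142, 989, 150]
  Sibling for proof at L0: 90
L2: h(830,142)=(830*31+142)%997=947 [pair 0] h(989,150)=(989*31+150)%997=899 [pair 1] -> [947, 899]
  Sibling for proof at L1: 150
L3: h(947,899)=(947*31+899)%997=346 [pair 0] -> [346]
  Sibling for proof at L2: 947
Root: 346
Proof path (sibling hashes from leaf to root): [90, 150, 947]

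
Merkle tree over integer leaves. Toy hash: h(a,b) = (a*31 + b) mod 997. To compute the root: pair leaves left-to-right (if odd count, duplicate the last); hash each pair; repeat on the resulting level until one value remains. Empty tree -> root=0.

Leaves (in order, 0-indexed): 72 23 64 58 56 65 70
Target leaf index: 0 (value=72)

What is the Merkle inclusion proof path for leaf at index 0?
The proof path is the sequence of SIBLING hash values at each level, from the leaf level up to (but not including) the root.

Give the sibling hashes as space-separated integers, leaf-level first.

Answer: 23 48 245

Derivation:
L0 (leaves): [72, 23, 64, 58, 56, 65, 70], target index=0
L1: h(72,23)=(72*31+23)%997=261 [pair 0] h(64,58)=(64*31+58)%997=48 [pair 1] h(56,65)=(56*31+65)%997=804 [pair 2] h(70,70)=(70*31+70)%997=246 [pair 3] -> [261, 48, 804, 246]
  Sibling for proof at L0: 23
L2: h(261,48)=(261*31+48)%997=163 [pair 0] h(804,246)=(804*31+246)%997=245 [pair 1] -> [163, 245]
  Sibling for proof at L1: 48
L3: h(163,245)=(163*31+245)%997=313 [pair 0] -> [313]
  Sibling for proof at L2: 245
Root: 313
Proof path (sibling hashes from leaf to root): [23, 48, 245]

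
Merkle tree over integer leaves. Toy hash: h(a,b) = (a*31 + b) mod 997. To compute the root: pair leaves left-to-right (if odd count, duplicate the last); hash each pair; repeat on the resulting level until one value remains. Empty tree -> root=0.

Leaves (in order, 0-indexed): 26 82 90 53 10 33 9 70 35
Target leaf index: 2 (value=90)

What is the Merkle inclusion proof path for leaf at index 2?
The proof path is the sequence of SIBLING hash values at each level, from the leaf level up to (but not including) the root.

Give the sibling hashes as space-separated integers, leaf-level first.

L0 (leaves): [26, 82, 90, 53, 10, 33, 9, 70, 35], target index=2
L1: h(26,82)=(26*31+82)%997=888 [pair 0] h(90,53)=(90*31+53)%997=849 [pair 1] h(10,33)=(10*31+33)%997=343 [pair 2] h(9,70)=(9*31+70)%997=349 [pair 3] h(35,35)=(35*31+35)%997=123 [pair 4] -> [888, 849, 343, 349, 123]
  Sibling for proof at L0: 53
L2: h(888,849)=(888*31+849)%997=461 [pair 0] h(343,349)=(343*31+349)%997=15 [pair 1] h(123,123)=(123*31+123)%997=945 [pair 2] -> [461, 15, 945]
  Sibling for proof at L1: 888
L3: h(461,15)=(461*31+15)%997=348 [pair 0] h(945,945)=(945*31+945)%997=330 [pair 1] -> [348, 330]
  Sibling for proof at L2: 15
L4: h(348,330)=(348*31+330)%997=151 [pair 0] -> [151]
  Sibling for proof at L3: 330
Root: 151
Proof path (sibling hashes from leaf to root): [53, 888, 15, 330]

Answer: 53 888 15 330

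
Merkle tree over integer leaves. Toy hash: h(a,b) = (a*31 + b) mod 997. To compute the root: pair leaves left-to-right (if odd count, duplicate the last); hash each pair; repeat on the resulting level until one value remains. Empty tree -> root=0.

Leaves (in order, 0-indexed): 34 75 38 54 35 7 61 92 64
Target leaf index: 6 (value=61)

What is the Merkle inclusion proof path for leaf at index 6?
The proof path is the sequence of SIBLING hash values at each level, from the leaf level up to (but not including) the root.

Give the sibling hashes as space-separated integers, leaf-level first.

L0 (leaves): [34, 75, 38, 54, 35, 7, 61, 92, 64], target index=6
L1: h(34,75)=(34*31+75)%997=132 [pair 0] h(38,54)=(38*31+54)%997=235 [pair 1] h(35,7)=(35*31+7)%997=95 [pair 2] h(61,92)=(61*31+92)%997=986 [pair 3] h(64,64)=(64*31+64)%997=54 [pair 4] -> [132, 235, 95, 986, 54]
  Sibling for proof at L0: 92
L2: h(132,235)=(132*31+235)%997=339 [pair 0] h(95,986)=(95*31+986)%997=940 [pair 1] h(54,54)=(54*31+54)%997=731 [pair 2] -> [339, 940, 731]
  Sibling for proof at L1: 95
L3: h(339,940)=(339*31+940)%997=482 [pair 0] h(731,731)=(731*31+731)%997=461 [pair 1] -> [482, 461]
  Sibling for proof at L2: 339
L4: h(482,461)=(482*31+461)%997=448 [pair 0] -> [448]
  Sibling for proof at L3: 461
Root: 448
Proof path (sibling hashes from leaf to root): [92, 95, 339, 461]

Answer: 92 95 339 461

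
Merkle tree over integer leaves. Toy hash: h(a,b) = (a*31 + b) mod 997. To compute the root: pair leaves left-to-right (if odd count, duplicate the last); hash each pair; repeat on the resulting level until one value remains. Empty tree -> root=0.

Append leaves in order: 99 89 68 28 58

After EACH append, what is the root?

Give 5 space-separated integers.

Answer: 99 167 374 334 953

Derivation:
After append 99 (leaves=[99]):
  L0: [99]
  root=99
After append 89 (leaves=[99, 89]):
  L0: [99, 89]
  L1: h(99,89)=(99*31+89)%997=167 -> [167]
  root=167
After append 68 (leaves=[99, 89, 68]):
  L0: [99, 89, 68]
  L1: h(99,89)=(99*31+89)%997=167 h(68,68)=(68*31+68)%997=182 -> [167, 182]
  L2: h(167,182)=(167*31+182)%997=374 -> [374]
  root=374
After append 28 (leaves=[99, 89, 68, 28]):
  L0: [99, 89, 68, 28]
  L1: h(99,89)=(99*31+89)%997=167 h(68,28)=(68*31+28)%997=142 -> [167, 142]
  L2: h(167,142)=(167*31+142)%997=334 -> [334]
  root=334
After append 58 (leaves=[99, 89, 68, 28, 58]):
  L0: [99, 89, 68, 28, 58]
  L1: h(99,89)=(99*31+89)%997=167 h(68,28)=(68*31+28)%997=142 h(58,58)=(58*31+58)%997=859 -> [167, 142, 859]
  L2: h(167,142)=(167*31+142)%997=334 h(859,859)=(859*31+859)%997=569 -> [334, 569]
  L3: h(334,569)=(334*31+569)%997=953 -> [953]
  root=953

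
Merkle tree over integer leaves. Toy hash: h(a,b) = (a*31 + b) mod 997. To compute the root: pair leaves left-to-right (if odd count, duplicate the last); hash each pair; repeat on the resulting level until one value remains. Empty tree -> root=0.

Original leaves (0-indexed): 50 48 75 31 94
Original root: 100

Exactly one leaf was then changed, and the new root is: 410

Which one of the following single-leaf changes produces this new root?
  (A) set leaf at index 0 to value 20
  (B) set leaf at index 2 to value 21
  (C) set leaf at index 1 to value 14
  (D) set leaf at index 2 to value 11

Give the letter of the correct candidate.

Original leaves: [50, 48, 75, 31, 94]
Target new root: 410
Try each candidate change and compute the resulting root:
Candidate A: set leaf[0] = 20 -> leaves = [20, 48, 75, 31, 94]
  L0: [20, 48, 75, 31, 94]
  L1: h(20,48)=(20*31+48)%997=668 h(75,31)=(75*31+31)%997=362 h(94,94)=(94*31+94)%997=17 -> [668, 362, 17]
  L2: h(668,362)=(668*31+362)%997=133 h(17,17)=(17*31+17)%997=544 -> [133, 544]
  L3: h(133,544)=(133*31+544)%997=679 -> [679]
  root = 679 != target 410
Candidate B: set leaf[2] = 21 -> leaves = [50, 48, 21, 31, 94]
  L0: [50, 48, 21, 31, 94]
  L1: h(50,48)=(50*31+48)%997=601 h(21,31)=(21*31+31)%997=682 h(94,94)=(94*31+94)%997=17 -> [601, 682, 17]
  L2: h(601,682)=(601*31+682)%997=370 h(17,17)=(17*31+17)%997=544 -> [370, 544]
  L3: h(370,544)=(370*31+544)%997=50 -> [50]
  root = 50 != target 410
Candidate C: set leaf[1] = 14 -> leaves = [50, 14, 75, 31, 94]
  L0: [50, 14, 75, 31, 94]
  L1: h(50,14)=(50*31+14)%997=567 h(75,31)=(75*31+31)%997=362 h(94,94)=(94*31+94)%997=17 -> [567, 362, 17]
  L2: h(567,362)=(567*31+362)%997=990 h(17,17)=(17*31+17)%997=544 -> [990, 544]
  L3: h(990,544)=(990*31+544)%997=327 -> [327]
  root = 327 != target 410
Candidate D: set leaf[2] = 11 -> leaves = [50, 48, 11, 31, 94]
  L0: [50, 48, 11, 31, 94]
  L1: h(50,48)=(50*31+48)%997=601 h(11,31)=(11*31+31)%997=372 h(94,94)=(94*31+94)%997=17 -> [601, 372, 17]
  L2: h(601,372)=(601*31+372)%997=60 h(17,17)=(17*31+17)%997=544 -> [60, 544]
  L3: h(60,544)=(60*31+544)%997=410 -> [410]
  root = 410 == target 410  ** MATCH **
Candidate D produces the target root.

Answer: D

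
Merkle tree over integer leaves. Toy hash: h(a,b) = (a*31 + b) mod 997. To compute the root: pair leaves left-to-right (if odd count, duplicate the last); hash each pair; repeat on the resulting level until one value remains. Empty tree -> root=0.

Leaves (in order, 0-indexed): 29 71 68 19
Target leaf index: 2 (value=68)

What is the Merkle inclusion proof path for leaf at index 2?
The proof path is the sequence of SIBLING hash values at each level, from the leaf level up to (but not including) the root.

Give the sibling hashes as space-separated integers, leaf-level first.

L0 (leaves): [29, 71, 68, 19], target index=2
L1: h(29,71)=(29*31+71)%997=970 [pair 0] h(68,19)=(68*31+19)%997=133 [pair 1] -> [970, 133]
  Sibling for proof at L0: 19
L2: h(970,133)=(970*31+133)%997=293 [pair 0] -> [293]
  Sibling for proof at L1: 970
Root: 293
Proof path (sibling hashes from leaf to root): [19, 970]

Answer: 19 970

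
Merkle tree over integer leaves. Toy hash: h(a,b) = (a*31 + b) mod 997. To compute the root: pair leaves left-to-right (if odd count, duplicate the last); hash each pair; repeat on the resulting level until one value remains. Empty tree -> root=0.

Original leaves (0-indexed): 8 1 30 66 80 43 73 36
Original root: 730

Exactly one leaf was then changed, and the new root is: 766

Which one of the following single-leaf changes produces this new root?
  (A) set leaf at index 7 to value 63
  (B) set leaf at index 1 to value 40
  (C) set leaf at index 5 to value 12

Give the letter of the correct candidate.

Answer: C

Derivation:
Original leaves: [8, 1, 30, 66, 80, 43, 73, 36]
Target new root: 766
Try each candidate change and compute the resulting root:
Candidate A: set leaf[7] = 63 -> leaves = [8, 1, 30, 66, 80, 43, 73, 63]
  L0: [8, 1, 30, 66, 80, 43, 73, 63]
  L1: h(8,1)=(8*31+1)%997=249 h(30,66)=(30*31+66)%997=996 h(80,43)=(80*31+43)%997=529 h(73,63)=(73*31+63)%997=332 -> [249, 996, 529, 332]
  L2: h(249,996)=(249*31+996)%997=739 h(529,332)=(529*31+332)%997=779 -> [739, 779]
  L3: h(739,779)=(739*31+779)%997=757 -> [757]
  root = 757 != target 766
Candidate B: set leaf[1] = 40 -> leaves = [8, 40, 30, 66, 80, 43, 73, 36]
  L0: [8, 40, 30, 66, 80, 43, 73, 36]
  L1: h(8,40)=(8*31+40)%997=288 h(30,66)=(30*31+66)%997=996 h(80,43)=(80*31+43)%997=529 h(73,36)=(73*31+36)%997=305 -> [288, 996, 529, 305]
  L2: h(288,996)=(288*31+996)%997=951 h(529,305)=(529*31+305)%997=752 -> [951, 752]
  L3: h(951,752)=(951*31+752)%997=323 -> [323]
  root = 323 != target 766
Candidate C: set leaf[5] = 12 -> leaves = [8, 1, 30, 66, 80, 12, 73, 36]
  L0: [8, 1, 30, 66, 80, 12, 73, 36]
  L1: h(8,1)=(8*31+1)%997=249 h(30,66)=(30*31+66)%997=996 h(80,12)=(80*31+12)%997=498 h(73,36)=(73*31+36)%997=305 -> [249, 996, 498, 305]
  L2: h(249,996)=(249*31+996)%997=739 h(498,305)=(498*31+305)%997=788 -> [739, 788]
  L3: h(739,788)=(739*31+788)%997=766 -> [766]
  root = 766 == target 766  ** MATCH **
Candidate C produces the target root.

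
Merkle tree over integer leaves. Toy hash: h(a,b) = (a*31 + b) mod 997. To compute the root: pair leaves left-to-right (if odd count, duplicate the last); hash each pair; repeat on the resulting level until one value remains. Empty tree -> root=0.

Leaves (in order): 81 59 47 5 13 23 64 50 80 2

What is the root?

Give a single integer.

L0: [81, 59, 47, 5, 13, 23, 64, 50, 80, 2]
L1: h(81,59)=(81*31+59)%997=576 h(47,5)=(47*31+5)%997=465 h(13,23)=(13*31+23)%997=426 h(64,50)=(64*31+50)%997=40 h(80,2)=(80*31+2)%997=488 -> [576, 465, 426, 40, 488]
L2: h(576,465)=(576*31+465)%997=375 h(426,40)=(426*31+40)%997=285 h(488,488)=(488*31+488)%997=661 -> [375, 285, 661]
L3: h(375,285)=(375*31+285)%997=943 h(661,661)=(661*31+661)%997=215 -> [943, 215]
L4: h(943,215)=(943*31+215)%997=535 -> [535]

Answer: 535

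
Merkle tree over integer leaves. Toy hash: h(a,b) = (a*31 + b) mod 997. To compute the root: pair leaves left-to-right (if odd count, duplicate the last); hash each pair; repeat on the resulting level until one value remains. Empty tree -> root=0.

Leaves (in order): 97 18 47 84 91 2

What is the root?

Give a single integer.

L0: [97, 18, 47, 84, 91, 2]
L1: h(97,18)=(97*31+18)%997=34 h(47,84)=(47*31+84)%997=544 h(91,2)=(91*31+2)%997=829 -> [34, 544, 829]
L2: h(34,544)=(34*31+544)%997=601 h(829,829)=(829*31+829)%997=606 -> [601, 606]
L3: h(601,606)=(601*31+606)%997=294 -> [294]

Answer: 294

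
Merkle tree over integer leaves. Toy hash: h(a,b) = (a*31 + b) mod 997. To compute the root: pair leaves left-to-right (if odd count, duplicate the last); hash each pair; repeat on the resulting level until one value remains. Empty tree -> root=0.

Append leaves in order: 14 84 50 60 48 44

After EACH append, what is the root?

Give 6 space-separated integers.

After append 14 (leaves=[14]):
  L0: [14]
  root=14
After append 84 (leaves=[14, 84]):
  L0: [14, 84]
  L1: h(14,84)=(14*31+84)%997=518 -> [518]
  root=518
After append 50 (leaves=[14, 84, 50]):
  L0: [14, 84, 50]
  L1: h(14,84)=(14*31+84)%997=518 h(50,50)=(50*31+50)%997=603 -> [518, 603]
  L2: h(518,603)=(518*31+603)%997=709 -> [709]
  root=709
After append 60 (leaves=[14, 84, 50, 60]):
  L0: [14, 84, 50, 60]
  L1: h(14,84)=(14*31+84)%997=518 h(50,60)=(50*31+60)%997=613 -> [518, 613]
  L2: h(518,613)=(518*31+613)%997=719 -> [719]
  root=719
After append 48 (leaves=[14, 84, 50, 60, 48]):
  L0: [14, 84, 50, 60, 48]
  L1: h(14,84)=(14*31+84)%997=518 h(50,60)=(50*31+60)%997=613 h(48,48)=(48*31+48)%997=539 -> [518, 613, 539]
  L2: h(518,613)=(518*31+613)%997=719 h(539,539)=(539*31+539)%997=299 -> [719, 299]
  L3: h(719,299)=(719*31+299)%997=654 -> [654]
  root=654
After append 44 (leaves=[14, 84, 50, 60, 48, 44]):
  L0: [14, 84, 50, 60, 48, 44]
  L1: h(14,84)=(14*31+84)%997=518 h(50,60)=(50*31+60)%997=613 h(48,44)=(48*31+44)%997=535 -> [518, 613, 535]
  L2: h(518,613)=(518*31+613)%997=719 h(535,535)=(535*31+535)%997=171 -> [719, 171]
  L3: h(719,171)=(719*31+171)%997=526 -> [526]
  root=526

Answer: 14 518 709 719 654 526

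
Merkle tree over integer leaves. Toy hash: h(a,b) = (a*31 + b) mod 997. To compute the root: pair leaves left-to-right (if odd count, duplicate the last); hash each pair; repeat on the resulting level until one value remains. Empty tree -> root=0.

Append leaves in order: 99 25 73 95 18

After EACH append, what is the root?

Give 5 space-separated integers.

After append 99 (leaves=[99]):
  L0: [99]
  root=99
After append 25 (leaves=[99, 25]):
  L0: [99, 25]
  L1: h(99,25)=(99*31+25)%997=103 -> [103]
  root=103
After append 73 (leaves=[99, 25, 73]):
  L0: [99, 25, 73]
  L1: h(99,25)=(99*31+25)%997=103 h(73,73)=(73*31+73)%997=342 -> [103, 342]
  L2: h(103,342)=(103*31+342)%997=544 -> [544]
  root=544
After append 95 (leaves=[99, 25, 73, 95]):
  L0: [99, 25, 73, 95]
  L1: h(99,25)=(99*31+25)%997=103 h(73,95)=(73*31+95)%997=364 -> [103, 364]
  L2: h(103,364)=(103*31+364)%997=566 -> [566]
  root=566
After append 18 (leaves=[99, 25, 73, 95, 18]):
  L0: [99, 25, 73, 95, 18]
  L1: h(99,25)=(99*31+25)%997=103 h(73,95)=(73*31+95)%997=364 h(18,18)=(18*31+18)%997=576 -> [103, 364, 576]
  L2: h(103,364)=(103*31+364)%997=566 h(576,576)=(576*31+576)%997=486 -> [566, 486]
  L3: h(566,486)=(566*31+486)%997=86 -> [86]
  root=86

Answer: 99 103 544 566 86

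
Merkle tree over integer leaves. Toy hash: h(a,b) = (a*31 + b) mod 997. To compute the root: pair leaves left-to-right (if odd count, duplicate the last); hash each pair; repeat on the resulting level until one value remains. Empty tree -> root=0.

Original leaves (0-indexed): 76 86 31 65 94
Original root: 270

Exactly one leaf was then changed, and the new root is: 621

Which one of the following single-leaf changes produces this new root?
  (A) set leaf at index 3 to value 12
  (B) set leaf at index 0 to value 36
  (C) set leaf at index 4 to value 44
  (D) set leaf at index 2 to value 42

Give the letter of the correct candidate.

Original leaves: [76, 86, 31, 65, 94]
Target new root: 621
Try each candidate change and compute the resulting root:
Candidate A: set leaf[3] = 12 -> leaves = [76, 86, 31, 12, 94]
  L0: [76, 86, 31, 12, 94]
  L1: h(76,86)=(76*31+86)%997=448 h(31,12)=(31*31+12)%997=973 h(94,94)=(94*31+94)%997=17 -> [448, 973, 17]
  L2: h(448,973)=(448*31+973)%997=903 h(17,17)=(17*31+17)%997=544 -> [903, 544]
  L3: h(903,544)=(903*31+544)%997=621 -> [621]
  root = 621 == target 621  ** MATCH **
Candidate B: set leaf[0] = 36 -> leaves = [36, 86, 31, 65, 94]
  L0: [36, 86, 31, 65, 94]
  L1: h(36,86)=(36*31+86)%997=205 h(31,65)=(31*31+65)%997=29 h(94,94)=(94*31+94)%997=17 -> [205, 29, 17]
  L2: h(205,29)=(205*31+29)%997=402 h(17,17)=(17*31+17)%997=544 -> [402, 544]
  L3: h(402,544)=(402*31+544)%997=45 -> [45]
  root = 45 != target 621
Candidate C: set leaf[4] = 44 -> leaves = [76, 86, 31, 65, 44]
  L0: [76, 86, 31, 65, 44]
  L1: h(76,86)=(76*31+86)%997=448 h(31,65)=(31*31+65)%997=29 h(44,44)=(44*31+44)%997=411 -> [448, 29, 411]
  L2: h(448,29)=(448*31+29)%997=956 h(411,411)=(411*31+411)%997=191 -> [956, 191]
  L3: h(956,191)=(956*31+191)%997=914 -> [914]
  root = 914 != target 621
Candidate D: set leaf[2] = 42 -> leaves = [76, 86, 42, 65, 94]
  L0: [76, 86, 42, 65, 94]
  L1: h(76,86)=(76*31+86)%997=448 h(42,65)=(42*31+65)%997=370 h(94,94)=(94*31+94)%997=17 -> [448, 370, 17]
  L2: h(448,370)=(448*31+370)%997=300 h(17,17)=(17*31+17)%997=544 -> [300, 544]
  L3: h(300,544)=(300*31+544)%997=871 -> [871]
  root = 871 != target 621
Candidate A produces the target root.

Answer: A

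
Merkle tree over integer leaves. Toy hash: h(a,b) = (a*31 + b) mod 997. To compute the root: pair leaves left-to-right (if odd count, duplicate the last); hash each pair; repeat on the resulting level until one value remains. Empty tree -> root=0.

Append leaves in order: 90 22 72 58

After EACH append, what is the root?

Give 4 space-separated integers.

Answer: 90 818 743 729

Derivation:
After append 90 (leaves=[90]):
  L0: [90]
  root=90
After append 22 (leaves=[90, 22]):
  L0: [90, 22]
  L1: h(90,22)=(90*31+22)%997=818 -> [818]
  root=818
After append 72 (leaves=[90, 22, 72]):
  L0: [90, 22, 72]
  L1: h(90,22)=(90*31+22)%997=818 h(72,72)=(72*31+72)%997=310 -> [818, 310]
  L2: h(818,310)=(818*31+310)%997=743 -> [743]
  root=743
After append 58 (leaves=[90, 22, 72, 58]):
  L0: [90, 22, 72, 58]
  L1: h(90,22)=(90*31+22)%997=818 h(72,58)=(72*31+58)%997=296 -> [818, 296]
  L2: h(818,296)=(818*31+296)%997=729 -> [729]
  root=729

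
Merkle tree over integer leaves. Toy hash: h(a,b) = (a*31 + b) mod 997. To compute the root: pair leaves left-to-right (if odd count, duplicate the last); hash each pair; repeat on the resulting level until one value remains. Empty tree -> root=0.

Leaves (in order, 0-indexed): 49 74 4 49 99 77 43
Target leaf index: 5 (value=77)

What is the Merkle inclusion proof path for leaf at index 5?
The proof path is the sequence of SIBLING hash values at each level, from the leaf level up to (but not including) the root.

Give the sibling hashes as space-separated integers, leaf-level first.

L0 (leaves): [49, 74, 4, 49, 99, 77, 43], target index=5
L1: h(49,74)=(49*31+74)%997=596 [pair 0] h(4,49)=(4*31+49)%997=173 [pair 1] h(99,77)=(99*31+77)%997=155 [pair 2] h(43,43)=(43*31+43)%997=379 [pair 3] -> [596, 173, 155, 379]
  Sibling for proof at L0: 99
L2: h(596,173)=(596*31+173)%997=703 [pair 0] h(155,379)=(155*31+379)%997=199 [pair 1] -> [703, 199]
  Sibling for proof at L1: 379
L3: h(703,199)=(703*31+199)%997=58 [pair 0] -> [58]
  Sibling for proof at L2: 703
Root: 58
Proof path (sibling hashes from leaf to root): [99, 379, 703]

Answer: 99 379 703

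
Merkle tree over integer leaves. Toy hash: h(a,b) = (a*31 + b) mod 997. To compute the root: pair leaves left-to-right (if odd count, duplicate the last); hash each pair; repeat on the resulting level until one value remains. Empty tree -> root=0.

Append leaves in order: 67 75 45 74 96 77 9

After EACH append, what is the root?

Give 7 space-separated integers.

After append 67 (leaves=[67]):
  L0: [67]
  root=67
After append 75 (leaves=[67, 75]):
  L0: [67, 75]
  L1: h(67,75)=(67*31+75)%997=158 -> [158]
  root=158
After append 45 (leaves=[67, 75, 45]):
  L0: [67, 75, 45]
  L1: h(67,75)=(67*31+75)%997=158 h(45,45)=(45*31+45)%997=443 -> [158, 443]
  L2: h(158,443)=(158*31+443)%997=356 -> [356]
  root=356
After append 74 (leaves=[67, 75, 45, 74]):
  L0: [67, 75, 45, 74]
  L1: h(67,75)=(67*31+75)%997=158 h(45,74)=(45*31+74)%997=472 -> [158, 472]
  L2: h(158,472)=(158*31+472)%997=385 -> [385]
  root=385
After append 96 (leaves=[67, 75, 45, 74, 96]):
  L0: [67, 75, 45, 74, 96]
  L1: h(67,75)=(67*31+75)%997=158 h(45,74)=(45*31+74)%997=472 h(96,96)=(96*31+96)%997=81 -> [158, 472, 81]
  L2: h(158,472)=(158*31+472)%997=385 h(81,81)=(81*31+81)%997=598 -> [385, 598]
  L3: h(385,598)=(385*31+598)%997=569 -> [569]
  root=569
After append 77 (leaves=[67, 75, 45, 74, 96, 77]):
  L0: [67, 75, 45, 74, 96, 77]
  L1: h(67,75)=(67*31+75)%997=158 h(45,74)=(45*31+74)%997=472 h(96,77)=(96*31+77)%997=62 -> [158, 472, 62]
  L2: h(158,472)=(158*31+472)%997=385 h(62,62)=(62*31+62)%997=987 -> [385, 987]
  L3: h(385,987)=(385*31+987)%997=958 -> [958]
  root=958
After append 9 (leaves=[67, 75, 45, 74, 96, 77, 9]):
  L0: [67, 75, 45, 74, 96, 77, 9]
  L1: h(67,75)=(67*31+75)%997=158 h(45,74)=(45*31+74)%997=472 h(96,77)=(96*31+77)%997=62 h(9,9)=(9*31+9)%997=288 -> [158, 472, 62, 288]
  L2: h(158,472)=(158*31+472)%997=385 h(62,288)=(62*31+288)%997=216 -> [385, 216]
  L3: h(385,216)=(385*31+216)%997=187 -> [187]
  root=187

Answer: 67 158 356 385 569 958 187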